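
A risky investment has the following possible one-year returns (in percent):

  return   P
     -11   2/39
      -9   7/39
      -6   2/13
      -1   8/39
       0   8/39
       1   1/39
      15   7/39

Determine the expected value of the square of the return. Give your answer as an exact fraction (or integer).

2609/39

E[X²] = (2/39)·121 + (7/39)·81 + (2/13)·36 + (8/39)·1 + (8/39)·0 + (1/39)·1 + (7/39)·225
     = 2609/39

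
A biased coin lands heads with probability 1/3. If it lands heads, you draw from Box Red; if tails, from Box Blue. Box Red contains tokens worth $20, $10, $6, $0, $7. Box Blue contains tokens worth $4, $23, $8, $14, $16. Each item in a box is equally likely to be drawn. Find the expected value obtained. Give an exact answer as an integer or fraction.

173/15 dollars

E[X | Box Red] = (20 + 10 + 6 + 0 + 7)/5 = 43/5
E[X | Box Blue] = (4 + 23 + 8 + 14 + 16)/5 = 13
E[X] = (1/3)·43/5 + (2/3)·13 = 173/15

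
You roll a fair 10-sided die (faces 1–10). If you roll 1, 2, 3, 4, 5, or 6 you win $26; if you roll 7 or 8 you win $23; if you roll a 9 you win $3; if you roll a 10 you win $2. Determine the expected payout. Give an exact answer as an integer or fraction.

E[payout] = (1/10)·2 + (1/10)·3 + (1/5)·23 + (3/5)·26 = 207/10

207/10 dollars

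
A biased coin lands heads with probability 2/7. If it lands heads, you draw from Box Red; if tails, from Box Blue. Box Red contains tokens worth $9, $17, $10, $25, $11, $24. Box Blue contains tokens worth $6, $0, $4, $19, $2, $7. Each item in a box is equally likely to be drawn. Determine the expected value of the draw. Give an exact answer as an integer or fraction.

E[X | Box Red] = (9 + 17 + 10 + 25 + 11 + 24)/6 = 16
E[X | Box Blue] = (6 + 0 + 4 + 19 + 2 + 7)/6 = 19/3
E[X] = (2/7)·16 + (5/7)·19/3 = 191/21

191/21 dollars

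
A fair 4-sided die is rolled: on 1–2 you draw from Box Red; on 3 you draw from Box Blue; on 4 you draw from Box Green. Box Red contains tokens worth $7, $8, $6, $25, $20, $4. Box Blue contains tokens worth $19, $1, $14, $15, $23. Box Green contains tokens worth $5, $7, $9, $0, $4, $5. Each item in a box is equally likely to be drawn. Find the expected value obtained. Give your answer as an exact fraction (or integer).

641/60 dollars

E[X | Box Red] = (7 + 8 + 6 + 25 + 20 + 4)/6 = 35/3
E[X | Box Blue] = (19 + 1 + 14 + 15 + 23)/5 = 72/5
E[X | Box Green] = (5 + 7 + 9 + 0 + 4 + 5)/6 = 5
E[X] = (1/2)·35/3 + (1/4)·72/5 + (1/4)·5 = 641/60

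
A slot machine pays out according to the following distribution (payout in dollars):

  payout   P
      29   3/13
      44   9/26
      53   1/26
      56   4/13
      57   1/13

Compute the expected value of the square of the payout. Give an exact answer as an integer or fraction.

56865/26

E[X²] = (3/13)·841 + (9/26)·1936 + (1/26)·2809 + (4/13)·3136 + (1/13)·3249
     = 56865/26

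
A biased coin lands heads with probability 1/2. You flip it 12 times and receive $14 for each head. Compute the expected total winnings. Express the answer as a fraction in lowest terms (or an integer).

E[#heads] = 12·1/2 = 6 (linearity over flips).
E[winnings] = 14·6 = 84.

$84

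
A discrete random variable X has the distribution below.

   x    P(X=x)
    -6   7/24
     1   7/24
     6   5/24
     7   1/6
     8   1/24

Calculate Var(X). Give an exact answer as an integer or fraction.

E[X] = (7/24)·(-6) + (7/24)·1 + (5/24)·6 + (1/6)·7 + (1/24)·8 = 31/24
E[X²] = (7/24)·36 + (7/24)·1 + (5/24)·36 + (1/6)·49 + (1/24)·64 = 233/8
Var(X) = 233/8 − (31/24)² = 15815/576

15815/576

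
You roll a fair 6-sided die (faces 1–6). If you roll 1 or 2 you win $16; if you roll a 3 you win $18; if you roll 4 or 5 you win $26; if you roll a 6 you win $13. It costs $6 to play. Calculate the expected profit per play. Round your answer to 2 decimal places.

E[payout] = (1/6)·13 + (1/3)·16 + (1/6)·18 + (1/3)·26 = 115/6
Expected profit = 115/6 − 6 = 79/6 ≈ $13.17

$13.17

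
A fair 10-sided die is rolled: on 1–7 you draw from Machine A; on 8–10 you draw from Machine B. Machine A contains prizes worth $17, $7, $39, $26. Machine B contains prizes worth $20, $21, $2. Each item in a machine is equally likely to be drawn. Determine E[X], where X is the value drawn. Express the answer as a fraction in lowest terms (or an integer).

E[X | Machine A] = (17 + 7 + 39 + 26)/4 = 89/4
E[X | Machine B] = (20 + 21 + 2)/3 = 43/3
E[X] = (7/10)·89/4 + (3/10)·43/3 = 159/8

159/8 dollars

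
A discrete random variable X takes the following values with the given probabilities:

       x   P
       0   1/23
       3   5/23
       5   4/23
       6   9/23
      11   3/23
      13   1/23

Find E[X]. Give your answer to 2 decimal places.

5.87

E[X] = (1/23)·0 + (5/23)·3 + (4/23)·5 + (9/23)·6 + (3/23)·11 + (1/23)·13
     = 135/23 ≈ 5.87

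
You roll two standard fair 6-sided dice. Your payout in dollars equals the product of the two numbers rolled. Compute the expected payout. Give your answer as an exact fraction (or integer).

49/4 dollars

Distribution of the product of the two numbers rolled: 1 w.p. 1/36, 2 w.p. 1/18, 3 w.p. 1/18, 4 w.p. 1/12, 5 w.p. 1/18, 6 w.p. 1/9, …
E[payout] = (1/36)·1 + (1/18)·2 + (1/18)·3 + (1/12)·4 + (1/18)·5 + (1/9)·6 + (1/18)·8 + (1/36)·9 + (1/18)·10 + (1/9)·12 + (1/18)·15 + (1/36)·16 + (1/18)·18 + (1/18)·20 + (1/18)·24 + (1/36)·25 + (1/18)·30 + (1/36)·36 = 49/4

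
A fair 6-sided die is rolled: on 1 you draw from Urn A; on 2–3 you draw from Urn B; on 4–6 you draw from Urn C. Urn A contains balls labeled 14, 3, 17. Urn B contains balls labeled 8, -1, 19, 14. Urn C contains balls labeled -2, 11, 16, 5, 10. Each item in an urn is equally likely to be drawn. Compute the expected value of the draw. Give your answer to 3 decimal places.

E[X | Urn A] = (14 + 3 + 17)/3 = 34/3
E[X | Urn B] = (8 − 1 + 19 + 14)/4 = 10
E[X | Urn C] = (-2 + 11 + 16 + 5 + 10)/5 = 8
E[X] = (1/6)·34/3 + (1/3)·10 + (1/2)·8 = 83/9 ≈ 9.222

9.222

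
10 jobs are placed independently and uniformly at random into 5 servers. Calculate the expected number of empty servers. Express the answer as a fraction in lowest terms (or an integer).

1048576/1953125

Let Xⱼ=1 if server j is empty. P(Xⱼ=1) = ((5-1)/5)^10 = 1048576/9765625.
By linearity, E[#empty] = 5·1048576/9765625 = 1048576/1953125.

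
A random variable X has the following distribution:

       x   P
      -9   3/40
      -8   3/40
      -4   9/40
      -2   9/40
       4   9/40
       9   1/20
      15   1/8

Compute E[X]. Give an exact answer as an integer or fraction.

3/5

E[X] = (3/40)·(-9) + (3/40)·(-8) + (9/40)·(-4) + (9/40)·(-2) + (9/40)·4 + (1/20)·9 + (1/8)·15
     = 3/5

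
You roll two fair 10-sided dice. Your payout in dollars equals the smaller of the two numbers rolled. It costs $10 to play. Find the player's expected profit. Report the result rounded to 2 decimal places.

Distribution of the smaller of the two numbers rolled: 1 w.p. 19/100, 2 w.p. 17/100, 3 w.p. 3/20, 4 w.p. 13/100, 5 w.p. 11/100, 6 w.p. 9/100, …
E[payout] = (19/100)·1 + (17/100)·2 + (3/20)·3 + (13/100)·4 + (11/100)·5 + (9/100)·6 + (7/100)·7 + (1/20)·8 + (3/100)·9 + (1/100)·10 = 77/20
Expected profit = 77/20 − 10 = -123/20 ≈ -$6.15

-$6.15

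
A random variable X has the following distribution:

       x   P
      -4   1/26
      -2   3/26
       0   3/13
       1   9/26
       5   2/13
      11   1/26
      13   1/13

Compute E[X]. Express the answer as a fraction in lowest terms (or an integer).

E[X] = (1/26)·(-4) + (3/26)·(-2) + (3/13)·0 + (9/26)·1 + (2/13)·5 + (1/26)·11 + (1/13)·13
     = 28/13

28/13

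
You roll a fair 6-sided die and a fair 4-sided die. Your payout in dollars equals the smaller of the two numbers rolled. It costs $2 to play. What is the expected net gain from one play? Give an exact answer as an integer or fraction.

1/12 dollars

Distribution of the smaller of the two numbers rolled: 1 w.p. 3/8, 2 w.p. 7/24, 3 w.p. 5/24, 4 w.p. 1/8
E[payout] = (3/8)·1 + (7/24)·2 + (5/24)·3 + (1/8)·4 = 25/12
Expected profit = 25/12 − 2 = 1/12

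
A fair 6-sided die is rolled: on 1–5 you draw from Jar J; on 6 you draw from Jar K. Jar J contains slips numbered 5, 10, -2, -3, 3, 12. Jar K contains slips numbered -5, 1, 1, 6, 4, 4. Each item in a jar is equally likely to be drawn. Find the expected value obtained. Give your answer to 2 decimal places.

E[X | Jar J] = (5 + 10 − 2 − 3 + 3 + 12)/6 = 25/6
E[X | Jar K] = (-5 + 1 + 1 + 6 + 4 + 4)/6 = 11/6
E[X] = (5/6)·25/6 + (1/6)·11/6 = 34/9 ≈ 3.78

3.78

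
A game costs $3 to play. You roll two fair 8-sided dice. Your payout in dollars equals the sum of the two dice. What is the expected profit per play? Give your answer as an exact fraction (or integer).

$6

Distribution of the sum of the two dice: 2 w.p. 1/64, 3 w.p. 1/32, 4 w.p. 3/64, 5 w.p. 1/16, 6 w.p. 5/64, 7 w.p. 3/32, …
E[payout] = (1/64)·2 + (1/32)·3 + (3/64)·4 + (1/16)·5 + (5/64)·6 + (3/32)·7 + (7/64)·8 + (1/8)·9 + (7/64)·10 + (3/32)·11 + (5/64)·12 + (1/16)·13 + (3/64)·14 + (1/32)·15 + (1/64)·16 = 9
Expected profit = 9 − 3 = 6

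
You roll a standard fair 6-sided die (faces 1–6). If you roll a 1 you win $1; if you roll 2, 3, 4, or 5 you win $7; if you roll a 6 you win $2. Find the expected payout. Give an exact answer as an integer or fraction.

E[payout] = (1/6)·1 + (1/6)·2 + (2/3)·7 = 31/6

31/6 dollars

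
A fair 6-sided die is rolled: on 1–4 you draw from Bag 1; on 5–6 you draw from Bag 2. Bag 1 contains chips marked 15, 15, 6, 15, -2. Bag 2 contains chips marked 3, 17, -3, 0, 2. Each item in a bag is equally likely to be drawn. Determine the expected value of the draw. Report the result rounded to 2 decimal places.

7.80

E[X | Bag 1] = (15 + 15 + 6 + 15 − 2)/5 = 49/5
E[X | Bag 2] = (3 + 17 − 3 + 0 + 2)/5 = 19/5
E[X] = (2/3)·49/5 + (1/3)·19/5 = 39/5 ≈ 7.80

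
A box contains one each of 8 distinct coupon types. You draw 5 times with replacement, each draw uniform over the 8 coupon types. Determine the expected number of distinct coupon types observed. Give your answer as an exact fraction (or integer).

15961/4096

Let Xⱼ=1 if type j appears at least once. P(Xⱼ=1) = 1 − ((8−1)/8)^5 = 15961/32768.
E[#distinct] = 8·15961/32768 = 15961/4096.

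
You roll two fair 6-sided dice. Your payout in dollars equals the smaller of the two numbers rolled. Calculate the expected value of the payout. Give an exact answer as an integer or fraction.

Distribution of the smaller of the two numbers rolled: 1 w.p. 11/36, 2 w.p. 1/4, 3 w.p. 7/36, 4 w.p. 5/36, 5 w.p. 1/12, 6 w.p. 1/36
E[payout] = (11/36)·1 + (1/4)·2 + (7/36)·3 + (5/36)·4 + (1/12)·5 + (1/36)·6 = 91/36

91/36 dollars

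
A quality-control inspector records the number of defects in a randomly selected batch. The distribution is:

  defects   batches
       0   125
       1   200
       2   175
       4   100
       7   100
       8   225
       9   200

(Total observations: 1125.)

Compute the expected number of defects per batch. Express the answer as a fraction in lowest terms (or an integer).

14/3

Total = 1125, so P(defects=0) = 125/1125, etc.
E[X] = (1/9)·0 + (8/45)·1 + (7/45)·2 + (4/45)·4 + (4/45)·7 + (1/5)·8 + (8/45)·9
     = 14/3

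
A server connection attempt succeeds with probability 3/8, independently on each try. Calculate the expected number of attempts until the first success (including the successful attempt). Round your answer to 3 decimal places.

For a geometric distribution, E[trials] = 1/p = 1/(3/8) = 8/3.
≈ 2.667

2.667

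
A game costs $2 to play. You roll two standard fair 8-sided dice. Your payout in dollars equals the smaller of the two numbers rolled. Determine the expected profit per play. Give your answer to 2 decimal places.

Distribution of the smaller of the two numbers rolled: 1 w.p. 15/64, 2 w.p. 13/64, 3 w.p. 11/64, 4 w.p. 9/64, 5 w.p. 7/64, 6 w.p. 5/64, …
E[payout] = (15/64)·1 + (13/64)·2 + (11/64)·3 + (9/64)·4 + (7/64)·5 + (5/64)·6 + (3/64)·7 + (1/64)·8 = 51/16
Expected profit = 51/16 − 2 = 19/16 ≈ $1.19

$1.19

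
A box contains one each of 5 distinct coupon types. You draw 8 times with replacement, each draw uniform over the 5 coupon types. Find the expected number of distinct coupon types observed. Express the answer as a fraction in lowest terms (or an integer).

Let Xⱼ=1 if type j appears at least once. P(Xⱼ=1) = 1 − ((5−1)/5)^8 = 325089/390625.
E[#distinct] = 5·325089/390625 = 325089/78125.

325089/78125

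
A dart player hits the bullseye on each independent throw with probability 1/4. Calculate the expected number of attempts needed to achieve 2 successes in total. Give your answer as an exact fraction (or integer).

8

By linearity (sum of 2 independent geometric waits), E[trials] = 2/p = 2/(1/4) = 8.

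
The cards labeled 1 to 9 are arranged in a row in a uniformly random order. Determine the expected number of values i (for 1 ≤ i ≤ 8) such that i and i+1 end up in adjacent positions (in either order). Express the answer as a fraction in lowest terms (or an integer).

For each i ∈ {1,…,8}, let Xᵢ = 1 if i and i+1 are adjacent. P(Xᵢ=1) = 2·(9−1)!/9! = 2/9.
By linearity, E[ΣXᵢ] = (8)·(2/9) = 16/9.

16/9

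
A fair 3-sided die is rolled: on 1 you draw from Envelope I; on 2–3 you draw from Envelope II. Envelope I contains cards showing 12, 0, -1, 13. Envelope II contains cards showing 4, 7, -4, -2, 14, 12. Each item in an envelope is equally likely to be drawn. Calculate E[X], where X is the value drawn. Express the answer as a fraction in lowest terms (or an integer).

49/9

E[X | Envelope I] = (12 + 0 − 1 + 13)/4 = 6
E[X | Envelope II] = (4 + 7 − 4 − 2 + 14 + 12)/6 = 31/6
E[X] = (1/3)·6 + (2/3)·31/6 = 49/9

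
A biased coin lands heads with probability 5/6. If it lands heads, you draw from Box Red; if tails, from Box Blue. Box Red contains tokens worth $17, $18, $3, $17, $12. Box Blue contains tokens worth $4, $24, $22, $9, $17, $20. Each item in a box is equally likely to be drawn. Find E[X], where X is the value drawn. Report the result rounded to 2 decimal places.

E[X | Box Red] = (17 + 18 + 3 + 17 + 12)/5 = 67/5
E[X | Box Blue] = (4 + 24 + 22 + 9 + 17 + 20)/6 = 16
E[X] = (5/6)·67/5 + (1/6)·16 = 83/6 ≈ 13.83

$13.83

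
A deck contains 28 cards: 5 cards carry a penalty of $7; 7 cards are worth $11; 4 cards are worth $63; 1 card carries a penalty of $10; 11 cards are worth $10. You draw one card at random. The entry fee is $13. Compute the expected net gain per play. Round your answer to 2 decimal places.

E[payout] = (5/28)·(-7) + (7/28)·11 + (4/28)·63 + (1/28)·(-10) + (11/28)·10 = 197/14
Expected profit = 197/14 − 13 = 15/14 ≈ $1.07

$1.07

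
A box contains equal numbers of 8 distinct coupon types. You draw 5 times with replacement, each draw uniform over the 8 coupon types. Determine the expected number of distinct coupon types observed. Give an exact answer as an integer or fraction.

Let Xⱼ=1 if type j appears at least once. P(Xⱼ=1) = 1 − ((8−1)/8)^5 = 15961/32768.
E[#distinct] = 8·15961/32768 = 15961/4096.

15961/4096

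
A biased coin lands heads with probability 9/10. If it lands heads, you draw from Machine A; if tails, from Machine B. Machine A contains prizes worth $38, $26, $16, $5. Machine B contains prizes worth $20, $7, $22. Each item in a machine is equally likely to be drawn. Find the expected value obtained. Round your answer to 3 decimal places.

$20.758

E[X | Machine A] = (38 + 26 + 16 + 5)/4 = 85/4
E[X | Machine B] = (20 + 7 + 22)/3 = 49/3
E[X] = (9/10)·85/4 + (1/10)·49/3 = 2491/120 ≈ 20.758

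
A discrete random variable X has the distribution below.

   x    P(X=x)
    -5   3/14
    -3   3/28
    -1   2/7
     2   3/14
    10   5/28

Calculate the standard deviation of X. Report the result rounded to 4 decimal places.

5.0034

E[X] = 15/28, E[X²] = 709/28
Var(X) = E[X²] − (E[X])² = 709/28 − 225/784 = 19627/784
SD(X) = √(19627/784) ≈ 5.0034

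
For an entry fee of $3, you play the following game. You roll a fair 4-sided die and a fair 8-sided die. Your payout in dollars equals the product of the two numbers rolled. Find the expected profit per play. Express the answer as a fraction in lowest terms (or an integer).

33/4 dollars

Distribution of the product of the two numbers rolled: 1 w.p. 1/32, 2 w.p. 1/16, 3 w.p. 1/16, 4 w.p. 3/32, 5 w.p. 1/32, 6 w.p. 3/32, …
E[payout] = (1/32)·1 + (1/16)·2 + (1/16)·3 + (3/32)·4 + (1/32)·5 + (3/32)·6 + (1/32)·7 + (3/32)·8 + (1/32)·9 + (1/32)·10 + (3/32)·12 + (1/32)·14 + (1/32)·15 + (1/16)·16 + (1/32)·18 + (1/32)·20 + (1/32)·21 + (1/16)·24 + (1/32)·28 + (1/32)·32 = 45/4
Expected profit = 45/4 − 3 = 33/4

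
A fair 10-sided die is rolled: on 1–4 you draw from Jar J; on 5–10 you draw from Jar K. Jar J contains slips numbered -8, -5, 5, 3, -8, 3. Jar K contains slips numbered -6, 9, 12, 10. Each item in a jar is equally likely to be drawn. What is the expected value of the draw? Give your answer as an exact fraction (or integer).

E[X | Jar J] = (-8 − 5 + 5 + 3 − 8 + 3)/6 = -5/3
E[X | Jar K] = (-6 + 9 + 12 + 10)/4 = 25/4
E[X] = (2/5)·(-5/3) + (3/5)·25/4 = 37/12

37/12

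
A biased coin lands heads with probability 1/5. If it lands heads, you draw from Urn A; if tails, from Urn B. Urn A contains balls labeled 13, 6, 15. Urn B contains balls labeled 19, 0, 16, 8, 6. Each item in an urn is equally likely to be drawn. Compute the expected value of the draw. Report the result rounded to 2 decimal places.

E[X | Urn A] = (13 + 6 + 15)/3 = 34/3
E[X | Urn B] = (19 + 0 + 16 + 8 + 6)/5 = 49/5
E[X] = (1/5)·34/3 + (4/5)·49/5 = 758/75 ≈ 10.11

10.11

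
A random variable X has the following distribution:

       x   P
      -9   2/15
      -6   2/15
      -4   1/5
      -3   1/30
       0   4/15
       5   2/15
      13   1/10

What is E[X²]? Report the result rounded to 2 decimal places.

39.33

E[X²] = (2/15)·81 + (2/15)·36 + (1/5)·16 + (1/30)·9 + (4/15)·0 + (2/15)·25 + (1/10)·169
     = 118/3 ≈ 39.33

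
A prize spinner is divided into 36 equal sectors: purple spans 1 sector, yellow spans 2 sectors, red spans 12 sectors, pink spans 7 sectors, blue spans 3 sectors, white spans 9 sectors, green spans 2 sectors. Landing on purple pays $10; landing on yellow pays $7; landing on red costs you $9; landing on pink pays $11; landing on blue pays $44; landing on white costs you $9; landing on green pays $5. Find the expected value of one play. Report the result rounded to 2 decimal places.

$1.50

E[payout] = (1/36)·10 + (2/36)·7 + (12/36)·(-9) + (7/36)·11 + (3/36)·44 + (9/36)·(-9) + (2/36)·5 = 3/2
≈ $1.50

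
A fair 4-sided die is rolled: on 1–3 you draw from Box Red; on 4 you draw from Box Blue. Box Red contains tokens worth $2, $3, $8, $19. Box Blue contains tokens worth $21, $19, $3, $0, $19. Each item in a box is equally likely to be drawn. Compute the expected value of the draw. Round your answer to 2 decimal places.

E[X | Box Red] = (2 + 3 + 8 + 19)/4 = 8
E[X | Box Blue] = (21 + 19 + 3 + 0 + 19)/5 = 62/5
E[X] = (3/4)·8 + (1/4)·62/5 = 91/10 ≈ 9.10

$9.10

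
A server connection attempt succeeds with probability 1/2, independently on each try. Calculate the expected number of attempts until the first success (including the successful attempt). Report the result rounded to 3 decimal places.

For a geometric distribution, E[trials] = 1/p = 1/(1/2) = 2.
≈ 2.000

2.000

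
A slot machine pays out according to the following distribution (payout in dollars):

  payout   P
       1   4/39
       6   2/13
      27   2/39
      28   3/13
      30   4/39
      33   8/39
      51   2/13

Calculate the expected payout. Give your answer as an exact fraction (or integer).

1036/39 dollars

E[X] = (4/39)·1 + (2/13)·6 + (2/39)·27 + (3/13)·28 + (4/39)·30 + (8/39)·33 + (2/13)·51
     = 1036/39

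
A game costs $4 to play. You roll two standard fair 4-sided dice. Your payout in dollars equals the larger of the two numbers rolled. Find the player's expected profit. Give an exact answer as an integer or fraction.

Distribution of the larger of the two numbers rolled: 1 w.p. 1/16, 2 w.p. 3/16, 3 w.p. 5/16, 4 w.p. 7/16
E[payout] = (1/16)·1 + (3/16)·2 + (5/16)·3 + (7/16)·4 = 25/8
Expected profit = 25/8 − 4 = -7/8

-7/8 dollars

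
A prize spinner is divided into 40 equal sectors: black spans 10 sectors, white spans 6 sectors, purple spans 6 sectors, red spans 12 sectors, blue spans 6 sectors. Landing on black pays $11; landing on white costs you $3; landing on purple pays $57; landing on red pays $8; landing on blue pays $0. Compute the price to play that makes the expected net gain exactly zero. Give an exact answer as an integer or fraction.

53/4 dollars

E[payout] = (10/40)·11 + (6/40)·(-3) + (6/40)·57 + (12/40)·8 + (6/40)·0 = 53/4
Fair fee = E[payout] = 53/4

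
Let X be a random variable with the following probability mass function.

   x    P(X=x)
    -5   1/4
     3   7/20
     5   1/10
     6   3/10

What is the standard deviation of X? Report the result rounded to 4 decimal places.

E[X] = 21/10, E[X²] = 227/10
Var(X) = E[X²] − (E[X])² = 227/10 − 441/100 = 1829/100
SD(X) = √(1829/100) ≈ 4.2767

4.2767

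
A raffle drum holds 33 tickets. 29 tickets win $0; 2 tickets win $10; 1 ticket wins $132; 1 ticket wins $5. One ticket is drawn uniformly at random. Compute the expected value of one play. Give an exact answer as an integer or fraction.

157/33 dollars

E[payout] = (29/33)·0 + (2/33)·10 + (1/33)·132 + (1/33)·5 = 157/33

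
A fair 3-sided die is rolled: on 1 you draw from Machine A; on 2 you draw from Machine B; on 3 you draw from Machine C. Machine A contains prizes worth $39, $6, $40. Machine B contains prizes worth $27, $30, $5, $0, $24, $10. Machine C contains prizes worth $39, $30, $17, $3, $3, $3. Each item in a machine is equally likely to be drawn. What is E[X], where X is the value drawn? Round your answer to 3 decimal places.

$20.056

E[X | Machine A] = (39 + 6 + 40)/3 = 85/3
E[X | Machine B] = (27 + 30 + 5 + 0 + 24 + 10)/6 = 16
E[X | Machine C] = (39 + 30 + 17 + 3 + 3 + 3)/6 = 95/6
E[X] = (1/3)·85/3 + (1/3)·16 + (1/3)·95/6 = 361/18 ≈ 20.056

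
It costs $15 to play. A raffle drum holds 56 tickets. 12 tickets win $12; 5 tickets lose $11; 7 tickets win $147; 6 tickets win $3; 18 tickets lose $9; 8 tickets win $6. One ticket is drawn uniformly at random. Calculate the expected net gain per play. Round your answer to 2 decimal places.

E[payout] = (12/56)·12 + (5/56)·(-11) + (7/56)·147 + (6/56)·3 + (18/56)·(-9) + (8/56)·6 = 73/4
Expected profit = 73/4 − 15 = 13/4 ≈ $3.25

$3.25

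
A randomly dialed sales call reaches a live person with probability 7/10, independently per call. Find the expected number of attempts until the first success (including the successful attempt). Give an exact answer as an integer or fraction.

For a geometric distribution, E[trials] = 1/p = 1/(7/10) = 10/7.

10/7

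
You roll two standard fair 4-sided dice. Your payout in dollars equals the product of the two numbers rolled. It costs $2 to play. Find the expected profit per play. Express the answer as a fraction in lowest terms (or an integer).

Distribution of the product of the two numbers rolled: 1 w.p. 1/16, 2 w.p. 1/8, 3 w.p. 1/8, 4 w.p. 3/16, 6 w.p. 1/8, 8 w.p. 1/8, …
E[payout] = (1/16)·1 + (1/8)·2 + (1/8)·3 + (3/16)·4 + (1/8)·6 + (1/8)·8 + (1/16)·9 + (1/8)·12 + (1/16)·16 = 25/4
Expected profit = 25/4 − 2 = 17/4

17/4 dollars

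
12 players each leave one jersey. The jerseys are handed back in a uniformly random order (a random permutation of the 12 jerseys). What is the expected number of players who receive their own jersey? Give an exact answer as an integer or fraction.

Let Xᵢ = 1 if person i gets their own jersey. For each i, P(Xᵢ=1) = 1/12.
By linearity of expectation, E[X₁+…+X_12] = 12·(1/12) = 1.

1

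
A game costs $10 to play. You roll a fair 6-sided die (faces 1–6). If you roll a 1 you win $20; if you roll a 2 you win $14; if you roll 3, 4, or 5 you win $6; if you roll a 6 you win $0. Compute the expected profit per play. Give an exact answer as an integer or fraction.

E[payout] = (1/6)·0 + (1/2)·6 + (1/6)·14 + (1/6)·20 = 26/3
Expected profit = 26/3 − 10 = -4/3

-4/3 dollars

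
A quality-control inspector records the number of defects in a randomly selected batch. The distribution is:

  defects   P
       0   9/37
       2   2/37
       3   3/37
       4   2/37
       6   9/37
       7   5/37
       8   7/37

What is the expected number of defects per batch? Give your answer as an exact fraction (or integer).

E[X] = (9/37)·0 + (2/37)·2 + (3/37)·3 + (2/37)·4 + (9/37)·6 + (5/37)·7 + (7/37)·8
     = 166/37

166/37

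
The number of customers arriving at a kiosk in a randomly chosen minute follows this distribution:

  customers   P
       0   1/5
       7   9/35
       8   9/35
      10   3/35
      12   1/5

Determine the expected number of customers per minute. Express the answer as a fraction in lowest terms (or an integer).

249/35

E[X] = (1/5)·0 + (9/35)·7 + (9/35)·8 + (3/35)·10 + (1/5)·12
     = 249/35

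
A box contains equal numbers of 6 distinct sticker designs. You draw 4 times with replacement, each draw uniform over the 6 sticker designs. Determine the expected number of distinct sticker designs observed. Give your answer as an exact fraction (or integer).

671/216

Let Xⱼ=1 if type j appears at least once. P(Xⱼ=1) = 1 − ((6−1)/6)^4 = 671/1296.
E[#distinct] = 6·671/1296 = 671/216.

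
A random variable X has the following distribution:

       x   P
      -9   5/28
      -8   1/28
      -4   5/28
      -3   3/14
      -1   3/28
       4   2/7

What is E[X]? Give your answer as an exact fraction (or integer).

-31/14

E[X] = (5/28)·(-9) + (1/28)·(-8) + (5/28)·(-4) + (3/14)·(-3) + (3/28)·(-1) + (2/7)·4
     = -31/14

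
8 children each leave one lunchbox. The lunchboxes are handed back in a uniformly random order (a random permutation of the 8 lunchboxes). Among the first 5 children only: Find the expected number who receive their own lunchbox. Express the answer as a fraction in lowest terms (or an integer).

5/8

Let Xᵢ = 1 if person i gets their own lunchbox. For each i, P(Xᵢ=1) = 1/8.
By linearity of expectation, E[X₁+…+X_5] = 5·(1/8) = 5/8.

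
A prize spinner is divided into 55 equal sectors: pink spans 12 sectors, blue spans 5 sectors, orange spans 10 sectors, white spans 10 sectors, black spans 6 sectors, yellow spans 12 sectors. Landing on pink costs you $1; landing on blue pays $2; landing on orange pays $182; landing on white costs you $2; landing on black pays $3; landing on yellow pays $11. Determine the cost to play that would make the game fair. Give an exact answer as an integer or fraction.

E[payout] = (12/55)·(-1) + (5/55)·2 + (10/55)·182 + (10/55)·(-2) + (6/55)·3 + (12/55)·11 = 1948/55
Fair fee = E[payout] = 1948/55

1948/55 dollars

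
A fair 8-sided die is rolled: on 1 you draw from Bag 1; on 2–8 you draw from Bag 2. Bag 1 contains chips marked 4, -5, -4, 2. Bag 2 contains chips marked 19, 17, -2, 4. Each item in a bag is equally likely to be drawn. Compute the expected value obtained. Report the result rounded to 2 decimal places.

8.22

E[X | Bag 1] = (4 − 5 − 4 + 2)/4 = -3/4
E[X | Bag 2] = (19 + 17 − 2 + 4)/4 = 19/2
E[X] = (1/8)·(-3/4) + (7/8)·19/2 = 263/32 ≈ 8.22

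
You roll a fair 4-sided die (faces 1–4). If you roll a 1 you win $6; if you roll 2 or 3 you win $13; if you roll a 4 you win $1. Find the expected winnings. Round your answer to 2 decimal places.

E[payout] = (1/4)·1 + (1/4)·6 + (1/2)·13 = 33/4
≈ $8.25

$8.25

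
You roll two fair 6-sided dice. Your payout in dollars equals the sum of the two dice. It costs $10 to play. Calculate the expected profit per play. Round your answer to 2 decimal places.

Distribution of the sum of the two dice: 2 w.p. 1/36, 3 w.p. 1/18, 4 w.p. 1/12, 5 w.p. 1/9, 6 w.p. 5/36, 7 w.p. 1/6, …
E[payout] = (1/36)·2 + (1/18)·3 + (1/12)·4 + (1/9)·5 + (5/36)·6 + (1/6)·7 + (5/36)·8 + (1/9)·9 + (1/12)·10 + (1/18)·11 + (1/36)·12 = 7
Expected profit = 7 − 10 = -3 ≈ -$3.00

-$3.00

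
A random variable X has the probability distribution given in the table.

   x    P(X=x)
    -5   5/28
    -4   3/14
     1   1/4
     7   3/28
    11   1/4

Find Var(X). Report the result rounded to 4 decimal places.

E[X] = (5/28)·(-5) + (3/14)·(-4) + (1/4)·1 + (3/28)·7 + (1/4)·11 = 2
E[X²] = (5/28)·25 + (3/14)·16 + (1/4)·1 + (3/28)·49 + (1/4)·121 = 611/14
Var(X) = 611/14 − (2)² = 555/14 ≈ 39.6429

39.6429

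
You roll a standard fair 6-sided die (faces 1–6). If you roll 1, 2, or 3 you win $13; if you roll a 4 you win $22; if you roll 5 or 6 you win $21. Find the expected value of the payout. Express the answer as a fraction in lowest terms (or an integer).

E[payout] = (1/2)·13 + (1/3)·21 + (1/6)·22 = 103/6

103/6 dollars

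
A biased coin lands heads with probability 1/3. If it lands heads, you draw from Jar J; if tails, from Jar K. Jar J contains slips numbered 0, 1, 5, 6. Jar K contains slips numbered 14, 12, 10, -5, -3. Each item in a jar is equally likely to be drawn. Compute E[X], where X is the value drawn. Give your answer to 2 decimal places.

E[X | Jar J] = (0 + 1 + 5 + 6)/4 = 3
E[X | Jar K] = (14 + 12 + 10 − 5 − 3)/5 = 28/5
E[X] = (1/3)·3 + (2/3)·28/5 = 71/15 ≈ 4.73

4.73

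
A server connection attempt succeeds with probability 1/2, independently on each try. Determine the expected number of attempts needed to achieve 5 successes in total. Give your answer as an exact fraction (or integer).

By linearity (sum of 5 independent geometric waits), E[trials] = 5/p = 5/(1/2) = 10.

10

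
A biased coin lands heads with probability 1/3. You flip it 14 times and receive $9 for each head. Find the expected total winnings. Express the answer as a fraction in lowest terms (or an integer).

E[#heads] = 14·1/3 = 14/3 (linearity over flips).
E[winnings] = 9·14/3 = 42.

$42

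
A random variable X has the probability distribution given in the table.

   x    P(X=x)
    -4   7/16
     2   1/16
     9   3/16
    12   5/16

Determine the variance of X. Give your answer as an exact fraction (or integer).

E[X] = (7/16)·(-4) + (1/16)·2 + (3/16)·9 + (5/16)·12 = 61/16
E[X²] = (7/16)·16 + (1/16)·4 + (3/16)·81 + (5/16)·144 = 1079/16
Var(X) = 1079/16 − (61/16)² = 13543/256

13543/256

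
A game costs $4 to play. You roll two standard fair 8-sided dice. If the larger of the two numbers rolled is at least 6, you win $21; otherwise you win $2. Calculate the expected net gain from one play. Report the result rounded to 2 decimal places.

$9.58

E[payout] = (25/64)·2 + (39/64)·21 = 869/64
Expected profit = 869/64 − 4 = 613/64 ≈ $9.58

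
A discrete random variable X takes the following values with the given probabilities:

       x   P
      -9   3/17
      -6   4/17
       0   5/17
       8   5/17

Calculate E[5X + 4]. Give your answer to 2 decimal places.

0.76

E[5x+4] = (3/17)·(-41) + (4/17)·(-26) + (5/17)·4 + (5/17)·44
     = 13/17 ≈ 0.76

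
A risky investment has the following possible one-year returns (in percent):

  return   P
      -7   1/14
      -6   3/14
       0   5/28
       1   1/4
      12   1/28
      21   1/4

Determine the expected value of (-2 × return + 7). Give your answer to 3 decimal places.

E[-2x+7] = (1/14)·21 + (3/14)·19 + (5/28)·7 + (1/4)·5 + (1/28)·(-17) + (1/4)·(-35)
     = -9/7 ≈ -1.286

-1.286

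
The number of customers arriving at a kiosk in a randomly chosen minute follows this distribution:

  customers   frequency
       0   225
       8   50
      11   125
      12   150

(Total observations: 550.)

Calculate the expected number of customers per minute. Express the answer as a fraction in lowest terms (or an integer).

13/2

Total = 550, so P(customers=0) = 225/550, etc.
E[X] = (9/22)·0 + (1/11)·8 + (5/22)·11 + (3/11)·12
     = 13/2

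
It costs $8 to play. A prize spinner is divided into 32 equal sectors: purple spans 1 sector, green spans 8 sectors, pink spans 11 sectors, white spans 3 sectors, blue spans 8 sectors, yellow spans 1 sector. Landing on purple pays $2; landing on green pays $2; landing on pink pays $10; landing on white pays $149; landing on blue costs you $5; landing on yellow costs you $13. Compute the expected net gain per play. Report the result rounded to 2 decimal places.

$8.31

E[payout] = (1/32)·2 + (8/32)·2 + (11/32)·10 + (3/32)·149 + (8/32)·(-5) + (1/32)·(-13) = 261/16
Expected profit = 261/16 − 8 = 133/16 ≈ $8.31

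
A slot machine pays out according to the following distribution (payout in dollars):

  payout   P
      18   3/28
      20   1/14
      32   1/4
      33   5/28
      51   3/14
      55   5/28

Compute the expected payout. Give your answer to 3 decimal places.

E[X] = (3/28)·18 + (1/14)·20 + (1/4)·32 + (5/28)·33 + (3/14)·51 + (5/28)·55
     = 38 ≈ 38.000

$38.000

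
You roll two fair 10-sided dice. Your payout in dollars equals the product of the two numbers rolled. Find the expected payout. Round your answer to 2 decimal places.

Distribution of the product of the two numbers rolled: 1 w.p. 1/100, 2 w.p. 1/50, 3 w.p. 1/50, 4 w.p. 3/100, 5 w.p. 1/50, 6 w.p. 1/25, …
E[payout] = (1/100)·1 + (1/50)·2 + (1/50)·3 + (3/100)·4 + (1/50)·5 + (1/25)·6 + (1/50)·7 + (1/25)·8 + (3/100)·9 + (1/25)·10 + (1/25)·12 + (1/50)·14 + (1/50)·15 + (3/100)·16 + (1/25)·18 + (1/25)·20 + (1/50)·21 + (1/25)·24 + (1/100)·25 + (1/50)·27 + (1/50)·28 + (1/25)·30 + (1/50)·32 + (1/50)·35 + (3/100)·36 + (1/25)·40 + (1/50)·42 + (1/50)·45 + (1/50)·48 + (1/100)·49 + (1/50)·50 + (1/50)·54 + (1/50)·56 + (1/50)·60 + (1/50)·63 + (1/100)·64 + (1/50)·70 + (1/50)·72 + (1/50)·80 + (1/100)·81 + (1/50)·90 + (1/100)·100 = 121/4
≈ $30.25

$30.25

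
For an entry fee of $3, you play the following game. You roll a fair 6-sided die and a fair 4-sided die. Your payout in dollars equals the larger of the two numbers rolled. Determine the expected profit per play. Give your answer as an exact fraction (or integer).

Distribution of the larger of the two numbers rolled: 1 w.p. 1/24, 2 w.p. 1/8, 3 w.p. 5/24, 4 w.p. 7/24, 5 w.p. 1/6, 6 w.p. 1/6
E[payout] = (1/24)·1 + (1/8)·2 + (5/24)·3 + (7/24)·4 + (1/6)·5 + (1/6)·6 = 47/12
Expected profit = 47/12 − 3 = 11/12

11/12 dollars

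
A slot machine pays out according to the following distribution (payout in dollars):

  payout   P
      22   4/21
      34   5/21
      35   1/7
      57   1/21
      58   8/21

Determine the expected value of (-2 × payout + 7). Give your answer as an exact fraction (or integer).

E[-2x+7] = (4/21)·(-37) + (5/21)·(-61) + (1/7)·(-63) + (1/21)·(-107) + (8/21)·(-109)
     = -1621/21

-1621/21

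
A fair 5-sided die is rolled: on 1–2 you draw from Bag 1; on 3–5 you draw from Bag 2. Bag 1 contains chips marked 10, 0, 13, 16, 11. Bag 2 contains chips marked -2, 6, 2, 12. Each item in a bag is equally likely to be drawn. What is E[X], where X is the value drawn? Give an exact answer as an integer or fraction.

E[X | Bag 1] = (10 + 0 + 13 + 16 + 11)/5 = 10
E[X | Bag 2] = (-2 + 6 + 2 + 12)/4 = 9/2
E[X] = (2/5)·10 + (3/5)·9/2 = 67/10

67/10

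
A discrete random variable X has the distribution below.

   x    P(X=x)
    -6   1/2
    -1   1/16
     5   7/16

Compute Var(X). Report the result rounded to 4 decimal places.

28.2344

E[X] = (1/2)·(-6) + (1/16)·(-1) + (7/16)·5 = -7/8
E[X²] = (1/2)·36 + (1/16)·1 + (7/16)·25 = 29
Var(X) = 29 − (-7/8)² = 1807/64 ≈ 28.2344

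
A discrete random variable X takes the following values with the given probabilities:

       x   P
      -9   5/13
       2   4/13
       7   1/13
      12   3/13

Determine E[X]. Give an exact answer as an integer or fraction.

E[X] = (5/13)·(-9) + (4/13)·2 + (1/13)·7 + (3/13)·12
     = 6/13

6/13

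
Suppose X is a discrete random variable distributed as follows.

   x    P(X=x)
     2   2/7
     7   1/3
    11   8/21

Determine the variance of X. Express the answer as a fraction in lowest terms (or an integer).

5834/441

E[X] = (2/7)·2 + (1/3)·7 + (8/21)·11 = 149/21
E[X²] = (2/7)·4 + (1/3)·49 + (8/21)·121 = 445/7
Var(X) = 445/7 − (149/21)² = 5834/441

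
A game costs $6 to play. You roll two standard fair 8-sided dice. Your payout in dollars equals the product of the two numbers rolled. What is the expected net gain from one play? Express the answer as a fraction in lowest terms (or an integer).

Distribution of the product of the two numbers rolled: 1 w.p. 1/64, 2 w.p. 1/32, 3 w.p. 1/32, 4 w.p. 3/64, 5 w.p. 1/32, 6 w.p. 1/16, …
E[payout] = (1/64)·1 + (1/32)·2 + (1/32)·3 + (3/64)·4 + (1/32)·5 + (1/16)·6 + (1/32)·7 + (1/16)·8 + (1/64)·9 + (1/32)·10 + (1/16)·12 + (1/32)·14 + (1/32)·15 + (3/64)·16 + (1/32)·18 + (1/32)·20 + (1/32)·21 + (1/16)·24 + (1/64)·25 + (1/32)·28 + (1/32)·30 + (1/32)·32 + (1/32)·35 + (1/64)·36 + (1/32)·40 + (1/32)·42 + (1/32)·48 + (1/64)·49 + (1/32)·56 + (1/64)·64 = 81/4
Expected profit = 81/4 − 6 = 57/4

57/4 dollars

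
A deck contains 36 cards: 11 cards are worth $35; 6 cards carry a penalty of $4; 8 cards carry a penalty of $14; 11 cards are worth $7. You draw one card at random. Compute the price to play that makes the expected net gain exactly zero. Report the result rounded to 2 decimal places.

$9.06

E[payout] = (11/36)·35 + (6/36)·(-4) + (8/36)·(-14) + (11/36)·7 = 163/18
Fair fee = E[payout] = 163/18 ≈ $9.06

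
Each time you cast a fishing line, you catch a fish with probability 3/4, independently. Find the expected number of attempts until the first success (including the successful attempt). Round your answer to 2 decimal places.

1.33

For a geometric distribution, E[trials] = 1/p = 1/(3/4) = 4/3.
≈ 1.33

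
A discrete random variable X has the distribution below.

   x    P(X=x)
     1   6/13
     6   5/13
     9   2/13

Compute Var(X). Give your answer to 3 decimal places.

9.515

E[X] = (6/13)·1 + (5/13)·6 + (2/13)·9 = 54/13
E[X²] = (6/13)·1 + (5/13)·36 + (2/13)·81 = 348/13
Var(X) = 348/13 − (54/13)² = 1608/169 ≈ 9.515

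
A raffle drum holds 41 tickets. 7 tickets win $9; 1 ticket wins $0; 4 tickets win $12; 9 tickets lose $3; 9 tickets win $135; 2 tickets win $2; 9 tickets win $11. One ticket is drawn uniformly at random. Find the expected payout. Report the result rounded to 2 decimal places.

E[payout] = (7/41)·9 + (1/41)·0 + (4/41)·12 + (9/41)·(-3) + (9/41)·135 + (2/41)·2 + (9/41)·11 = 1402/41
≈ $34.20

$34.20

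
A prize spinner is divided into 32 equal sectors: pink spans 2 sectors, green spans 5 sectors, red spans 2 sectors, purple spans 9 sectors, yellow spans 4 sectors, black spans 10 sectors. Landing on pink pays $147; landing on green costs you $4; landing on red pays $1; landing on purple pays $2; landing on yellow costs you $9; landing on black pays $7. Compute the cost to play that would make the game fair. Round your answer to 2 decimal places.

E[payout] = (2/32)·147 + (5/32)·(-4) + (2/32)·1 + (9/32)·2 + (4/32)·(-9) + (10/32)·7 = 41/4
Fair fee = E[payout] = 41/4 ≈ $10.25

$10.25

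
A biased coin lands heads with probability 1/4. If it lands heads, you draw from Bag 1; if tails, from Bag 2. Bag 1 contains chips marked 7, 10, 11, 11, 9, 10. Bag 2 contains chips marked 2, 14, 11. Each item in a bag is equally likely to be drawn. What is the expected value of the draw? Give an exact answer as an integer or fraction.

55/6

E[X | Bag 1] = (7 + 10 + 11 + 11 + 9 + 10)/6 = 29/3
E[X | Bag 2] = (2 + 14 + 11)/3 = 9
E[X] = (1/4)·29/3 + (3/4)·9 = 55/6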